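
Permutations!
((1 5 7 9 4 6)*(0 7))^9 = ((0 7 9 4 6 1 5))^9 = (0 9 6 5 7 4 1)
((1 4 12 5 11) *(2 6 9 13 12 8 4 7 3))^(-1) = (1 11 5 12 13 9 6 2 3 7)(4 8)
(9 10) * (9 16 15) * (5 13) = (5 13)(9 10 16 15) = [0, 1, 2, 3, 4, 13, 6, 7, 8, 10, 16, 11, 12, 5, 14, 9, 15]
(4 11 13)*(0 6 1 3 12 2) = (0 6 1 3 12 2)(4 11 13) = [6, 3, 0, 12, 11, 5, 1, 7, 8, 9, 10, 13, 2, 4]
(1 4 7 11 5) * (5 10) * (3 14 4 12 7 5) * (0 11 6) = (0 11 10 3 14 4 5 1 12 7 6) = [11, 12, 2, 14, 5, 1, 0, 6, 8, 9, 3, 10, 7, 13, 4]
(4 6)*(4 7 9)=(4 6 7 9)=[0, 1, 2, 3, 6, 5, 7, 9, 8, 4]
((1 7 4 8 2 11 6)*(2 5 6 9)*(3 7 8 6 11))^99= (1 6 4 7 3 2 9 11 5 8)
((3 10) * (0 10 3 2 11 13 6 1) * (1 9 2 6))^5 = (0 11 6 1 2 10 13 9)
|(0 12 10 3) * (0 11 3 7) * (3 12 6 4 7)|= 4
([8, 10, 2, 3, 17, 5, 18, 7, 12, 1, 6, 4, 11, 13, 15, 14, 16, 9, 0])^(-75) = (0 12 4 9 10 18 8 11 17 1 6)(14 15)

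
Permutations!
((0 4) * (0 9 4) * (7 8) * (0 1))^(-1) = ((0 1)(4 9)(7 8))^(-1) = (0 1)(4 9)(7 8)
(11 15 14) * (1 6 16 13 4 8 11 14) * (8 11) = [0, 6, 2, 3, 11, 5, 16, 7, 8, 9, 10, 15, 12, 4, 14, 1, 13] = (1 6 16 13 4 11 15)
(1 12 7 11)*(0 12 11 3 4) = [12, 11, 2, 4, 0, 5, 6, 3, 8, 9, 10, 1, 7] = (0 12 7 3 4)(1 11)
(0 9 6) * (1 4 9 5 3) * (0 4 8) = (0 5 3 1 8)(4 9 6) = [5, 8, 2, 1, 9, 3, 4, 7, 0, 6]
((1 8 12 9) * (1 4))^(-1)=((1 8 12 9 4))^(-1)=(1 4 9 12 8)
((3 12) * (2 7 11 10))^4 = (12)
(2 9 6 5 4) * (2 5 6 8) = [0, 1, 9, 3, 5, 4, 6, 7, 2, 8] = (2 9 8)(4 5)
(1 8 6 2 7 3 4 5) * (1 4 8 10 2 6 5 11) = [0, 10, 7, 8, 11, 4, 6, 3, 5, 9, 2, 1] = (1 10 2 7 3 8 5 4 11)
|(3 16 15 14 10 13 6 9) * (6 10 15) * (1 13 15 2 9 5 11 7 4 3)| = 7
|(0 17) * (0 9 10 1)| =5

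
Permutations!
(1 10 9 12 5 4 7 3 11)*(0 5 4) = (0 5)(1 10 9 12 4 7 3 11) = [5, 10, 2, 11, 7, 0, 6, 3, 8, 12, 9, 1, 4]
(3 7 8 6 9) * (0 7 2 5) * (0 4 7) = [0, 1, 5, 2, 7, 4, 9, 8, 6, 3] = (2 5 4 7 8 6 9 3)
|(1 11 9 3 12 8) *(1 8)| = |(1 11 9 3 12)| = 5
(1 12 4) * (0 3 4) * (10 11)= (0 3 4 1 12)(10 11)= [3, 12, 2, 4, 1, 5, 6, 7, 8, 9, 11, 10, 0]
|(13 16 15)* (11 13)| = |(11 13 16 15)| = 4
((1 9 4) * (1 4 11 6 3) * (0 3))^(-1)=(0 6 11 9 1 3)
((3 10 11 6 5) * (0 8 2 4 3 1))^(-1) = (0 1 5 6 11 10 3 4 2 8)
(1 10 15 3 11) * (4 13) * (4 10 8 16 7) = (1 8 16 7 4 13 10 15 3 11) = [0, 8, 2, 11, 13, 5, 6, 4, 16, 9, 15, 1, 12, 10, 14, 3, 7]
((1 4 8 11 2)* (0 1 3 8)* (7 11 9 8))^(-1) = (0 4 1)(2 11 7 3)(8 9)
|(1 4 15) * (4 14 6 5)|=6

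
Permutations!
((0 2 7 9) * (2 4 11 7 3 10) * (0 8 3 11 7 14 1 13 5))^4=(0 8 11 5 9 2 13 7 10 1 4 3 14)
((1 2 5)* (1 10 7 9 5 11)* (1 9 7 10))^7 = (1 11 5 2 9)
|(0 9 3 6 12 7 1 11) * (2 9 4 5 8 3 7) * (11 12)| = |(0 4 5 8 3 6 11)(1 12 2 9 7)| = 35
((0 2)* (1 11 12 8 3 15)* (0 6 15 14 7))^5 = ((0 2 6 15 1 11 12 8 3 14 7))^5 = (0 11 7 1 14 15 3 6 8 2 12)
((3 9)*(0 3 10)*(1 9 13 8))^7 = ((0 3 13 8 1 9 10))^7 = (13)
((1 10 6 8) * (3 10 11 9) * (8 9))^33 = (11)(3 10 6 9)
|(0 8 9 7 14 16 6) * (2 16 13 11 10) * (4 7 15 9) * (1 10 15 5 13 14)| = 45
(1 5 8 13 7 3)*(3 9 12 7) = (1 5 8 13 3)(7 9 12) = [0, 5, 2, 1, 4, 8, 6, 9, 13, 12, 10, 11, 7, 3]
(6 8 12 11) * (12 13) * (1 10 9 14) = (1 10 9 14)(6 8 13 12 11) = [0, 10, 2, 3, 4, 5, 8, 7, 13, 14, 9, 6, 11, 12, 1]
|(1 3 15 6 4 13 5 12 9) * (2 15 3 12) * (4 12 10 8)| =|(1 10 8 4 13 5 2 15 6 12 9)| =11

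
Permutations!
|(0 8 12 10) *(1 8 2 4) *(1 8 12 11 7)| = |(0 2 4 8 11 7 1 12 10)| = 9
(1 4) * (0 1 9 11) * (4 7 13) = (0 1 7 13 4 9 11) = [1, 7, 2, 3, 9, 5, 6, 13, 8, 11, 10, 0, 12, 4]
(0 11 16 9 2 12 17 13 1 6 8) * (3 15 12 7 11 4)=(0 4 3 15 12 17 13 1 6 8)(2 7 11 16 9)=[4, 6, 7, 15, 3, 5, 8, 11, 0, 2, 10, 16, 17, 1, 14, 12, 9, 13]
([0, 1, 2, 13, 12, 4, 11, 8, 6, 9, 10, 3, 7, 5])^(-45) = (13)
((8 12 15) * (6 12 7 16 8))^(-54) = ((6 12 15)(7 16 8))^(-54) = (16)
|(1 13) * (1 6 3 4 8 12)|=|(1 13 6 3 4 8 12)|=7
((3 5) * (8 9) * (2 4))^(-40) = ((2 4)(3 5)(8 9))^(-40) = (9)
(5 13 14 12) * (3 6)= (3 6)(5 13 14 12)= [0, 1, 2, 6, 4, 13, 3, 7, 8, 9, 10, 11, 5, 14, 12]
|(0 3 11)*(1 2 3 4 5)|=7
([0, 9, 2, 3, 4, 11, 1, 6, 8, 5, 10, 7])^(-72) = (11)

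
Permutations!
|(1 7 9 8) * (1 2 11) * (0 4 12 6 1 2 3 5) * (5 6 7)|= |(0 4 12 7 9 8 3 6 1 5)(2 11)|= 10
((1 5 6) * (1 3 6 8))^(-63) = ((1 5 8)(3 6))^(-63) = (8)(3 6)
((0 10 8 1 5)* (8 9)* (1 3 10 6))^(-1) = ((0 6 1 5)(3 10 9 8))^(-1) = (0 5 1 6)(3 8 9 10)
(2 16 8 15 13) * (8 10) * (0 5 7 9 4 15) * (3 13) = [5, 1, 16, 13, 15, 7, 6, 9, 0, 4, 8, 11, 12, 2, 14, 3, 10] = (0 5 7 9 4 15 3 13 2 16 10 8)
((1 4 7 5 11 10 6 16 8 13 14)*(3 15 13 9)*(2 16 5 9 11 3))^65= ((1 4 7 9 2 16 8 11 10 6 5 3 15 13 14))^65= (1 16 5)(2 6 14)(3 4 8)(7 11 15)(9 10 13)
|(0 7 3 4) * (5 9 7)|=|(0 5 9 7 3 4)|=6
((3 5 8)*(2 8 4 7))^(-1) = ((2 8 3 5 4 7))^(-1) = (2 7 4 5 3 8)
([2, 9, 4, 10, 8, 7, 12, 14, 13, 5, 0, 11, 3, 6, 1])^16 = (0 3 6 8 2 10 12 13 4)(1 9 5 7 14)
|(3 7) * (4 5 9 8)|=4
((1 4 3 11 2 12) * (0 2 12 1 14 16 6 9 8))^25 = ((0 2 1 4 3 11 12 14 16 6 9 8))^25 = (0 2 1 4 3 11 12 14 16 6 9 8)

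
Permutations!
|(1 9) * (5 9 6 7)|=5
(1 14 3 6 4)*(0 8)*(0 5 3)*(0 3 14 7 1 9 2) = [8, 7, 0, 6, 9, 14, 4, 1, 5, 2, 10, 11, 12, 13, 3] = (0 8 5 14 3 6 4 9 2)(1 7)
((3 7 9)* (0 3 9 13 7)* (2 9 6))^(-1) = (0 3)(2 6 9)(7 13)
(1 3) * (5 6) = (1 3)(5 6) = [0, 3, 2, 1, 4, 6, 5]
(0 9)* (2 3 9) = (0 2 3 9) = [2, 1, 3, 9, 4, 5, 6, 7, 8, 0]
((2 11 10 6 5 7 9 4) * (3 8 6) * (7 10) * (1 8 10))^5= ((1 8 6 5)(2 11 7 9 4)(3 10))^5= (11)(1 8 6 5)(3 10)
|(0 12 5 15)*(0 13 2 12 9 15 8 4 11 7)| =|(0 9 15 13 2 12 5 8 4 11 7)| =11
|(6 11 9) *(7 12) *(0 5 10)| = 6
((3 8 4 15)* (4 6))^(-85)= (15)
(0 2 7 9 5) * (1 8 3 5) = (0 2 7 9 1 8 3 5) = [2, 8, 7, 5, 4, 0, 6, 9, 3, 1]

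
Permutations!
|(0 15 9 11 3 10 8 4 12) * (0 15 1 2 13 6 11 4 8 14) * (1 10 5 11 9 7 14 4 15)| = |(0 10 4 12 1 2 13 6 9 15 7 14)(3 5 11)| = 12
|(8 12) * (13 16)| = |(8 12)(13 16)| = 2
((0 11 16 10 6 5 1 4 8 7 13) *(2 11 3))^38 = (0 13 7 8 4 1 5 6 10 16 11 2 3)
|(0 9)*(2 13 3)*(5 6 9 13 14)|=|(0 13 3 2 14 5 6 9)|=8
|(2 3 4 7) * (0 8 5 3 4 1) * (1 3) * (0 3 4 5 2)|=8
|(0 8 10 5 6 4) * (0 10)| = 4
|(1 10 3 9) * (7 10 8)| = |(1 8 7 10 3 9)| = 6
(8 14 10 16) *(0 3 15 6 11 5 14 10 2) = (0 3 15 6 11 5 14 2)(8 10 16) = [3, 1, 0, 15, 4, 14, 11, 7, 10, 9, 16, 5, 12, 13, 2, 6, 8]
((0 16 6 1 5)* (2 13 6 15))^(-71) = (0 16 15 2 13 6 1 5)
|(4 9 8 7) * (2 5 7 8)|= 5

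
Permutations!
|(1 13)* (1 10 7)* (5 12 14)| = 12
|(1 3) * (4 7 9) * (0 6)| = 6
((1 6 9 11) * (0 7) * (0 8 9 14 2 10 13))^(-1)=((0 7 8 9 11 1 6 14 2 10 13))^(-1)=(0 13 10 2 14 6 1 11 9 8 7)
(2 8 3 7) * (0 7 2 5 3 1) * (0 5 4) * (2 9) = (0 7 4)(1 5 3 9 2 8) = [7, 5, 8, 9, 0, 3, 6, 4, 1, 2]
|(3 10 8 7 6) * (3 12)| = 6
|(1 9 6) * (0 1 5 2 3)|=7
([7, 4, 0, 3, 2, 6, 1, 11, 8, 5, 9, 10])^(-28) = [11, 2, 7, 3, 0, 1, 4, 10, 8, 6, 5, 9]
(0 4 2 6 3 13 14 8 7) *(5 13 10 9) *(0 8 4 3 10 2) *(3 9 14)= [9, 1, 6, 2, 0, 13, 10, 8, 7, 5, 14, 11, 12, 3, 4]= (0 9 5 13 3 2 6 10 14 4)(7 8)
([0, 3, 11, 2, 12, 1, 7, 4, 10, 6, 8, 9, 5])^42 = (1 2 9 7 12)(3 11 6 4 5)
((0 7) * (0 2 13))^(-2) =(0 2)(7 13)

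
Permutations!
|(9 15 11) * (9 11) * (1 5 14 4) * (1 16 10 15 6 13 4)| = 21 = |(1 5 14)(4 16 10 15 9 6 13)|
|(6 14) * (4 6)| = |(4 6 14)| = 3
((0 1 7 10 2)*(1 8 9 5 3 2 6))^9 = (0 5)(1 7 10 6)(2 9)(3 8) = ((0 8 9 5 3 2)(1 7 10 6))^9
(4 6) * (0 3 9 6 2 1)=(0 3 9 6 4 2 1)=[3, 0, 1, 9, 2, 5, 4, 7, 8, 6]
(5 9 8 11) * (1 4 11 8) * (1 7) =[0, 4, 2, 3, 11, 9, 6, 1, 8, 7, 10, 5] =(1 4 11 5 9 7)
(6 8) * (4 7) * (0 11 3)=(0 11 3)(4 7)(6 8)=[11, 1, 2, 0, 7, 5, 8, 4, 6, 9, 10, 3]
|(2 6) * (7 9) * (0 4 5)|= 6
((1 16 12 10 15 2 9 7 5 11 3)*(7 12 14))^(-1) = ((1 16 14 7 5 11 3)(2 9 12 10 15))^(-1) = (1 3 11 5 7 14 16)(2 15 10 12 9)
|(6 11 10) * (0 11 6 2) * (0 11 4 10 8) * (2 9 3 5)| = 9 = |(0 4 10 9 3 5 2 11 8)|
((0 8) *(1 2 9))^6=(9)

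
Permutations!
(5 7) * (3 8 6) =(3 8 6)(5 7) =[0, 1, 2, 8, 4, 7, 3, 5, 6]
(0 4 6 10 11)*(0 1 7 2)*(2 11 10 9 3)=[4, 7, 0, 2, 6, 5, 9, 11, 8, 3, 10, 1]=(0 4 6 9 3 2)(1 7 11)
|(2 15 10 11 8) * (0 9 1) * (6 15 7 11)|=|(0 9 1)(2 7 11 8)(6 15 10)|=12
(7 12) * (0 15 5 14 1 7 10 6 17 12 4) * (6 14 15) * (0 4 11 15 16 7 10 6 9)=(0 9)(1 10 14)(5 16 7 11 15)(6 17 12)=[9, 10, 2, 3, 4, 16, 17, 11, 8, 0, 14, 15, 6, 13, 1, 5, 7, 12]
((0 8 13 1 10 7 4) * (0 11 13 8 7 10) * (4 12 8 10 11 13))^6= ((0 7 12 8 10 11 4 13 1))^6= (0 4 8)(1 11 12)(7 13 10)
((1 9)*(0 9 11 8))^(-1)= ((0 9 1 11 8))^(-1)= (0 8 11 1 9)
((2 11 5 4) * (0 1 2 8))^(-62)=(0 1 2 11 5 4 8)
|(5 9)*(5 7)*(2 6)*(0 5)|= |(0 5 9 7)(2 6)|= 4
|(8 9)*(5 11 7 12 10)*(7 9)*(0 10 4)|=9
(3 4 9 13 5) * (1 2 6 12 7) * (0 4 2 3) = (0 4 9 13 5)(1 3 2 6 12 7) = [4, 3, 6, 2, 9, 0, 12, 1, 8, 13, 10, 11, 7, 5]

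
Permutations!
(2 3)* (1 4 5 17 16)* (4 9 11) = (1 9 11 4 5 17 16)(2 3) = [0, 9, 3, 2, 5, 17, 6, 7, 8, 11, 10, 4, 12, 13, 14, 15, 1, 16]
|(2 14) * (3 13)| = |(2 14)(3 13)| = 2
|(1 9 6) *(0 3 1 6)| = 4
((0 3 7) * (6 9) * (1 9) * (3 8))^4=((0 8 3 7)(1 9 6))^4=(1 9 6)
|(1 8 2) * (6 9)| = |(1 8 2)(6 9)| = 6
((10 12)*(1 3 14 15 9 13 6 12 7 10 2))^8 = (1 2 12 6 13 9 15 14 3)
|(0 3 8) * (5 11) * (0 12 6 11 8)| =10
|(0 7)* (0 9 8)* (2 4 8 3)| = 7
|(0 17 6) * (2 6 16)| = |(0 17 16 2 6)| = 5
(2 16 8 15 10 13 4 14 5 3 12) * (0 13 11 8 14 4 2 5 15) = (0 13 2 16 14 15 10 11 8)(3 12 5) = [13, 1, 16, 12, 4, 3, 6, 7, 0, 9, 11, 8, 5, 2, 15, 10, 14]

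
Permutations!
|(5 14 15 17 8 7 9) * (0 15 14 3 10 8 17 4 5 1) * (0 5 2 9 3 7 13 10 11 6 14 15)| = |(17)(1 5 7 3 11 6 14 15 4 2 9)(8 13 10)| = 33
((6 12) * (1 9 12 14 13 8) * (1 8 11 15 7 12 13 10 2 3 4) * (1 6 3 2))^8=(1 4 15)(3 11 10)(6 7 9)(12 13 14)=((1 9 13 11 15 7 12 3 4 6 14 10))^8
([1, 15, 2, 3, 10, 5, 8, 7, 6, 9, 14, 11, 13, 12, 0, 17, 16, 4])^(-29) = [14, 0, 2, 3, 17, 5, 8, 7, 6, 9, 4, 11, 13, 12, 10, 1, 16, 15]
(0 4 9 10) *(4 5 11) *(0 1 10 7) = [5, 10, 2, 3, 9, 11, 6, 0, 8, 7, 1, 4] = (0 5 11 4 9 7)(1 10)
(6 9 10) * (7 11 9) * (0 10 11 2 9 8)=(0 10 6 7 2 9 11 8)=[10, 1, 9, 3, 4, 5, 7, 2, 0, 11, 6, 8]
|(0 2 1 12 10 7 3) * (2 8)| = 8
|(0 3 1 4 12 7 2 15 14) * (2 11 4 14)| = 4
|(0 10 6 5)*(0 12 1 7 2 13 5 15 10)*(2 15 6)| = 8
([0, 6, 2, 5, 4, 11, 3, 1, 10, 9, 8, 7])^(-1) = (1 7 11 5 3 6)(8 10)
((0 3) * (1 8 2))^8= (1 2 8)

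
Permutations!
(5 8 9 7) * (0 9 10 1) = (0 9 7 5 8 10 1) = [9, 0, 2, 3, 4, 8, 6, 5, 10, 7, 1]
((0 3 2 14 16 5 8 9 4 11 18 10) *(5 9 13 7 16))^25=(0 11 16 8 2 10 4 7 5 3 18 9 13 14)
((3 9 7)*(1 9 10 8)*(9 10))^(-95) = ((1 10 8)(3 9 7))^(-95) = (1 10 8)(3 9 7)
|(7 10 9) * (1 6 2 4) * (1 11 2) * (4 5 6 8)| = 21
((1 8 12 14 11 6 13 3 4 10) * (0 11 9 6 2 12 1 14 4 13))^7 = (0 9 10 12 11 6 14 4 2)(1 8)(3 13)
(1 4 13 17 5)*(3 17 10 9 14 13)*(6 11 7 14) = (1 4 3 17 5)(6 11 7 14 13 10 9) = [0, 4, 2, 17, 3, 1, 11, 14, 8, 6, 9, 7, 12, 10, 13, 15, 16, 5]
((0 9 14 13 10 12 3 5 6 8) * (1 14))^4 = ((0 9 1 14 13 10 12 3 5 6 8))^4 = (0 13 5 9 10 6 1 12 8 14 3)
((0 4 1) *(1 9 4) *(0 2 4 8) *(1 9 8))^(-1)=(0 8 4 2 1 9)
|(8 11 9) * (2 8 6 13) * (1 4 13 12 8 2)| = |(1 4 13)(6 12 8 11 9)| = 15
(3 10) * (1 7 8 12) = (1 7 8 12)(3 10) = [0, 7, 2, 10, 4, 5, 6, 8, 12, 9, 3, 11, 1]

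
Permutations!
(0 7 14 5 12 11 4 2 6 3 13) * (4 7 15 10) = (0 15 10 4 2 6 3 13)(5 12 11 7 14) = [15, 1, 6, 13, 2, 12, 3, 14, 8, 9, 4, 7, 11, 0, 5, 10]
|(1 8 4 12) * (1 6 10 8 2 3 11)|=|(1 2 3 11)(4 12 6 10 8)|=20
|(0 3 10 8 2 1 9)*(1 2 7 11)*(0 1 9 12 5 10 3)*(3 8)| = |(1 12 5 10 3 8 7 11 9)| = 9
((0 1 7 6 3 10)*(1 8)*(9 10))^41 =(0 8 1 7 6 3 9 10)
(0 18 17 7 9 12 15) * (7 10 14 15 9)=(0 18 17 10 14 15)(9 12)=[18, 1, 2, 3, 4, 5, 6, 7, 8, 12, 14, 11, 9, 13, 15, 0, 16, 10, 17]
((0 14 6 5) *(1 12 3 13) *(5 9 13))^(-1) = ((0 14 6 9 13 1 12 3 5))^(-1) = (0 5 3 12 1 13 9 6 14)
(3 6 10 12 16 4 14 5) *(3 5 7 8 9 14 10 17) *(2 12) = [0, 1, 12, 6, 10, 5, 17, 8, 9, 14, 2, 11, 16, 13, 7, 15, 4, 3] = (2 12 16 4 10)(3 6 17)(7 8 9 14)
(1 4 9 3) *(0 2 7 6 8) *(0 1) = (0 2 7 6 8 1 4 9 3) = [2, 4, 7, 0, 9, 5, 8, 6, 1, 3]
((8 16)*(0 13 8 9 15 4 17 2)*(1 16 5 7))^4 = (0 7 15)(1 4 13)(2 5 9)(8 16 17)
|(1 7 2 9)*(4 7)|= 5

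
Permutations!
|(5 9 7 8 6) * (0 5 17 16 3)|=9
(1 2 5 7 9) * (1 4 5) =(1 2)(4 5 7 9) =[0, 2, 1, 3, 5, 7, 6, 9, 8, 4]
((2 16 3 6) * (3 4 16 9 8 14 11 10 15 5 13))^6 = ((2 9 8 14 11 10 15 5 13 3 6)(4 16))^6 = (16)(2 15 9 5 8 13 14 3 11 6 10)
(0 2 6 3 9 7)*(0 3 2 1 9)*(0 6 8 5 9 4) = (0 1 4)(2 8 5 9 7 3 6) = [1, 4, 8, 6, 0, 9, 2, 3, 5, 7]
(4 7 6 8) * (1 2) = (1 2)(4 7 6 8) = [0, 2, 1, 3, 7, 5, 8, 6, 4]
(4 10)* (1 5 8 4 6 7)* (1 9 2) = (1 5 8 4 10 6 7 9 2) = [0, 5, 1, 3, 10, 8, 7, 9, 4, 2, 6]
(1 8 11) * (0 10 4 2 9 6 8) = (0 10 4 2 9 6 8 11 1) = [10, 0, 9, 3, 2, 5, 8, 7, 11, 6, 4, 1]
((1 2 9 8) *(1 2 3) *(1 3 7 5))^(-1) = (1 5 7)(2 8 9)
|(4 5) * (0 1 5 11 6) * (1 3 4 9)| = |(0 3 4 11 6)(1 5 9)| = 15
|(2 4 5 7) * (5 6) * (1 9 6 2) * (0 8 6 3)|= 8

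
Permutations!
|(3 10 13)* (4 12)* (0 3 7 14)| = |(0 3 10 13 7 14)(4 12)| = 6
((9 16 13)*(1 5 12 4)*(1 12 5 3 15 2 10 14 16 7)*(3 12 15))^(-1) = ((1 12 4 15 2 10 14 16 13 9 7))^(-1) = (1 7 9 13 16 14 10 2 15 4 12)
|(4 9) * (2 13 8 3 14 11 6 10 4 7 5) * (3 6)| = |(2 13 8 6 10 4 9 7 5)(3 14 11)| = 9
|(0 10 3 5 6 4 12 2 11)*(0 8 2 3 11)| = |(0 10 11 8 2)(3 5 6 4 12)| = 5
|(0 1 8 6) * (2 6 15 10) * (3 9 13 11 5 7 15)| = 13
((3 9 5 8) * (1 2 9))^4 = (1 8 9)(2 3 5)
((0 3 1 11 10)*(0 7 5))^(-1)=(0 5 7 10 11 1 3)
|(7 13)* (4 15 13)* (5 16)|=|(4 15 13 7)(5 16)|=4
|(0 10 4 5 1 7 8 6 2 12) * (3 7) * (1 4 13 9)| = 22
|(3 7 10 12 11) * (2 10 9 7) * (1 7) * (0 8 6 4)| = 60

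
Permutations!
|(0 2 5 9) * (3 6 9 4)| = |(0 2 5 4 3 6 9)| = 7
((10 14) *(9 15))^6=(15)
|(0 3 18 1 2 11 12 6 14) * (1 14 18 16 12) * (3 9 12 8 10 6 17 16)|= 30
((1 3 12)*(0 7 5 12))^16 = (0 1 5)(3 12 7)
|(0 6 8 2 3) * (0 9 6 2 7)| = 7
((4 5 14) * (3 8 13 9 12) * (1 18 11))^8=(1 11 18)(3 9 8 12 13)(4 14 5)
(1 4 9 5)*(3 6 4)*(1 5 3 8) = (1 8)(3 6 4 9) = [0, 8, 2, 6, 9, 5, 4, 7, 1, 3]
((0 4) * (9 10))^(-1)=(0 4)(9 10)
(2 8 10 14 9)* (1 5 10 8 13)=(1 5 10 14 9 2 13)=[0, 5, 13, 3, 4, 10, 6, 7, 8, 2, 14, 11, 12, 1, 9]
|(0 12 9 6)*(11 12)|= 5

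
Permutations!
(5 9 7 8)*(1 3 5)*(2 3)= [0, 2, 3, 5, 4, 9, 6, 8, 1, 7]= (1 2 3 5 9 7 8)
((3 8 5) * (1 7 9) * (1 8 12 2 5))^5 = ((1 7 9 8)(2 5 3 12))^5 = (1 7 9 8)(2 5 3 12)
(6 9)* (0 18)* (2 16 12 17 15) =[18, 1, 16, 3, 4, 5, 9, 7, 8, 6, 10, 11, 17, 13, 14, 2, 12, 15, 0] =(0 18)(2 16 12 17 15)(6 9)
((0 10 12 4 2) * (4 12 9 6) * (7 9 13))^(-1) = (0 2 4 6 9 7 13 10)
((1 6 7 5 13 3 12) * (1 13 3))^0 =((1 6 7 5 3 12 13))^0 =(13)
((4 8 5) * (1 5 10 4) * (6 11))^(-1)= (1 5)(4 10 8)(6 11)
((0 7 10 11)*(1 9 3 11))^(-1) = (0 11 3 9 1 10 7)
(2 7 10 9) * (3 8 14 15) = (2 7 10 9)(3 8 14 15) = [0, 1, 7, 8, 4, 5, 6, 10, 14, 2, 9, 11, 12, 13, 15, 3]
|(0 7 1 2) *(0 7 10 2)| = 5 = |(0 10 2 7 1)|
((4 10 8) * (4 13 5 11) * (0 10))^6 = ((0 10 8 13 5 11 4))^6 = (0 4 11 5 13 8 10)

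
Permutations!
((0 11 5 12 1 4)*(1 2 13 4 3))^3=(0 12 4 5 13 11 2)(1 3)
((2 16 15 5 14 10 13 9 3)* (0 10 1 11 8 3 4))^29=((0 10 13 9 4)(1 11 8 3 2 16 15 5 14))^29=(0 4 9 13 10)(1 8 2 15 14 11 3 16 5)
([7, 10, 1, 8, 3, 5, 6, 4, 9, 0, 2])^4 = [8, 10, 1, 7, 0, 5, 6, 9, 4, 3, 2]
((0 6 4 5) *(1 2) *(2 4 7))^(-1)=(0 5 4 1 2 7 6)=((0 6 7 2 1 4 5))^(-1)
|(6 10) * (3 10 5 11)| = 5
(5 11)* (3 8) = (3 8)(5 11) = [0, 1, 2, 8, 4, 11, 6, 7, 3, 9, 10, 5]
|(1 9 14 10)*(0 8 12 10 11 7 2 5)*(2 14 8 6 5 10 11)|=|(0 6 5)(1 9 8 12 11 7 14 2 10)|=9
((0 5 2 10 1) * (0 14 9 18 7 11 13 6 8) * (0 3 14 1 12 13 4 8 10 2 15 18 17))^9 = (0 14 4 18)(3 11 15 17)(5 9 8 7)(6 10 12 13)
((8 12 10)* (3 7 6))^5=(3 6 7)(8 10 12)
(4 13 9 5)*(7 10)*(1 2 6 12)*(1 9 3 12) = (1 2 6)(3 12 9 5 4 13)(7 10) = [0, 2, 6, 12, 13, 4, 1, 10, 8, 5, 7, 11, 9, 3]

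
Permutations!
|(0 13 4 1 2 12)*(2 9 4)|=|(0 13 2 12)(1 9 4)|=12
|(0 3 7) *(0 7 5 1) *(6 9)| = |(0 3 5 1)(6 9)| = 4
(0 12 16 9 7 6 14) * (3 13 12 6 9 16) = (16)(0 6 14)(3 13 12)(7 9) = [6, 1, 2, 13, 4, 5, 14, 9, 8, 7, 10, 11, 3, 12, 0, 15, 16]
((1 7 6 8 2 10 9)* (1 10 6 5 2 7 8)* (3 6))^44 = (10)(1 7 2 6 8 5 3)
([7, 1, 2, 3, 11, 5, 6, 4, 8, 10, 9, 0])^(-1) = (0 11 4 7)(9 10)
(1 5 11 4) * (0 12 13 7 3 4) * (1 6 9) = (0 12 13 7 3 4 6 9 1 5 11) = [12, 5, 2, 4, 6, 11, 9, 3, 8, 1, 10, 0, 13, 7]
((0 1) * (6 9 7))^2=(6 7 9)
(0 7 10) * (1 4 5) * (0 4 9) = (0 7 10 4 5 1 9) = [7, 9, 2, 3, 5, 1, 6, 10, 8, 0, 4]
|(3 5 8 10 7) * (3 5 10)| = 5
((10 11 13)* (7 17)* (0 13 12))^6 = ((0 13 10 11 12)(7 17))^6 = (17)(0 13 10 11 12)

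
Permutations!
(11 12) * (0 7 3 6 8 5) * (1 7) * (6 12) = (0 1 7 3 12 11 6 8 5) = [1, 7, 2, 12, 4, 0, 8, 3, 5, 9, 10, 6, 11]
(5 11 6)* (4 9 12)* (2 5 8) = (2 5 11 6 8)(4 9 12) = [0, 1, 5, 3, 9, 11, 8, 7, 2, 12, 10, 6, 4]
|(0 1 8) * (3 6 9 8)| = |(0 1 3 6 9 8)| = 6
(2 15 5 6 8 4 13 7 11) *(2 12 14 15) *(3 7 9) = (3 7 11 12 14 15 5 6 8 4 13 9) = [0, 1, 2, 7, 13, 6, 8, 11, 4, 3, 10, 12, 14, 9, 15, 5]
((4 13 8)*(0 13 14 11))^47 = ((0 13 8 4 14 11))^47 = (0 11 14 4 8 13)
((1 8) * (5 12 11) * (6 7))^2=((1 8)(5 12 11)(6 7))^2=(5 11 12)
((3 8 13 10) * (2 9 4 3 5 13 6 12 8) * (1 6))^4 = ((1 6 12 8)(2 9 4 3)(5 13 10))^4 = (5 13 10)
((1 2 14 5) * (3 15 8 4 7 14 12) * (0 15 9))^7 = (0 1 8 12 7 9 5 15 2 4 3 14) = ((0 15 8 4 7 14 5 1 2 12 3 9))^7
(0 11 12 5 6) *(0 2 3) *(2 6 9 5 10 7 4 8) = (0 11 12 10 7 4 8 2 3)(5 9) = [11, 1, 3, 0, 8, 9, 6, 4, 2, 5, 7, 12, 10]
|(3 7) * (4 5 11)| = |(3 7)(4 5 11)| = 6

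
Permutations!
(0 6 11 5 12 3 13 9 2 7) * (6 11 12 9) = (0 11 5 9 2 7)(3 13 6 12) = [11, 1, 7, 13, 4, 9, 12, 0, 8, 2, 10, 5, 3, 6]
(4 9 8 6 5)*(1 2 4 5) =(1 2 4 9 8 6) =[0, 2, 4, 3, 9, 5, 1, 7, 6, 8]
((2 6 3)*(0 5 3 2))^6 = ((0 5 3)(2 6))^6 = (6)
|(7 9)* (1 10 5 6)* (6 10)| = |(1 6)(5 10)(7 9)| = 2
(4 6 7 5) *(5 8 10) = (4 6 7 8 10 5) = [0, 1, 2, 3, 6, 4, 7, 8, 10, 9, 5]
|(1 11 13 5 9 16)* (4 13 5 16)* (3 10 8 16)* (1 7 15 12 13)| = |(1 11 5 9 4)(3 10 8 16 7 15 12 13)| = 40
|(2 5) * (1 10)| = 2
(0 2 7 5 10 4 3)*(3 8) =(0 2 7 5 10 4 8 3) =[2, 1, 7, 0, 8, 10, 6, 5, 3, 9, 4]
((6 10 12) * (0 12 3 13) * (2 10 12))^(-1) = ((0 2 10 3 13)(6 12))^(-1) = (0 13 3 10 2)(6 12)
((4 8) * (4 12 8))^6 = (12)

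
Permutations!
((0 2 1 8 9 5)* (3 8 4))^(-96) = ((0 2 1 4 3 8 9 5))^(-96) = (9)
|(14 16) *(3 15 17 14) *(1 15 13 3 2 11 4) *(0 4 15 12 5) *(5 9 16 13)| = 14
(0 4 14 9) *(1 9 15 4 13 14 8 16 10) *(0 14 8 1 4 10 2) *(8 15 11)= (0 13 15 10 4 1 9 14 11 8 16 2)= [13, 9, 0, 3, 1, 5, 6, 7, 16, 14, 4, 8, 12, 15, 11, 10, 2]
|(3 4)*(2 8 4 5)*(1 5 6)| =7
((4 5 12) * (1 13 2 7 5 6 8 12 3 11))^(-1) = (1 11 3 5 7 2 13)(4 12 8 6)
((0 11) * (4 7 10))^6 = (11)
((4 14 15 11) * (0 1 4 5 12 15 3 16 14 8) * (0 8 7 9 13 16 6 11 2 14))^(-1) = (0 16 13 9 7 4 1)(2 15 12 5 11 6 3 14)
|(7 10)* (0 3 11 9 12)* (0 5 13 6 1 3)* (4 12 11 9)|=18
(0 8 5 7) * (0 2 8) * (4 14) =(2 8 5 7)(4 14) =[0, 1, 8, 3, 14, 7, 6, 2, 5, 9, 10, 11, 12, 13, 4]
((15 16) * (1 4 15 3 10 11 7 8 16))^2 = (1 15 4)(3 11 8)(7 16 10)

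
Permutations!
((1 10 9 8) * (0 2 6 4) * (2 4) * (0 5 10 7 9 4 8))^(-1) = ((0 8 1 7 9)(2 6)(4 5 10))^(-1) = (0 9 7 1 8)(2 6)(4 10 5)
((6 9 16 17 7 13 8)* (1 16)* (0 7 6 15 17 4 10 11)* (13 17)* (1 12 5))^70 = ((0 7 17 6 9 12 5 1 16 4 10 11)(8 15 13))^70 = (0 10 16 5 9 17)(1 12 6 7 11 4)(8 15 13)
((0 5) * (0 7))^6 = ((0 5 7))^6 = (7)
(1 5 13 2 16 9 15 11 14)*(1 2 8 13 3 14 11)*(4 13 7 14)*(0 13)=[13, 5, 16, 4, 0, 3, 6, 14, 7, 15, 10, 11, 12, 8, 2, 1, 9]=(0 13 8 7 14 2 16 9 15 1 5 3 4)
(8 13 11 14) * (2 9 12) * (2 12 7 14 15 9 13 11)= [0, 1, 13, 3, 4, 5, 6, 14, 11, 7, 10, 15, 12, 2, 8, 9]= (2 13)(7 14 8 11 15 9)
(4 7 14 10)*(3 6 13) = (3 6 13)(4 7 14 10) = [0, 1, 2, 6, 7, 5, 13, 14, 8, 9, 4, 11, 12, 3, 10]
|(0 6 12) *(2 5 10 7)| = |(0 6 12)(2 5 10 7)| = 12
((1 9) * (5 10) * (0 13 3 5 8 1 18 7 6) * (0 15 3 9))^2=(0 9 7 15 5 8)(1 13 18 6 3 10)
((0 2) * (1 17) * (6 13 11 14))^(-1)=(0 2)(1 17)(6 14 11 13)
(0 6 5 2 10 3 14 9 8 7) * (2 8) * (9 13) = (0 6 5 8 7)(2 10 3 14 13 9) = [6, 1, 10, 14, 4, 8, 5, 0, 7, 2, 3, 11, 12, 9, 13]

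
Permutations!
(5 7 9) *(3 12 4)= (3 12 4)(5 7 9)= [0, 1, 2, 12, 3, 7, 6, 9, 8, 5, 10, 11, 4]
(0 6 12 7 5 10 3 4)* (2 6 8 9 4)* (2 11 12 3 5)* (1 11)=(0 8 9 4)(1 11 12 7 2 6 3)(5 10)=[8, 11, 6, 1, 0, 10, 3, 2, 9, 4, 5, 12, 7]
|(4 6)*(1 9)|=2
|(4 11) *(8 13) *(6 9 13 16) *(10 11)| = 15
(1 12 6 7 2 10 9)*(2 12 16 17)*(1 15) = (1 16 17 2 10 9 15)(6 7 12) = [0, 16, 10, 3, 4, 5, 7, 12, 8, 15, 9, 11, 6, 13, 14, 1, 17, 2]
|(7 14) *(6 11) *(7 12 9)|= 4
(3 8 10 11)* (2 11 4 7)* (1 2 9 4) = (1 2 11 3 8 10)(4 7 9) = [0, 2, 11, 8, 7, 5, 6, 9, 10, 4, 1, 3]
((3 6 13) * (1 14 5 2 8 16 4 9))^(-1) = ((1 14 5 2 8 16 4 9)(3 6 13))^(-1) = (1 9 4 16 8 2 5 14)(3 13 6)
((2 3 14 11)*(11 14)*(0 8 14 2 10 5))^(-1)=((0 8 14 2 3 11 10 5))^(-1)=(0 5 10 11 3 2 14 8)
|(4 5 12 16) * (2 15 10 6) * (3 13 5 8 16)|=12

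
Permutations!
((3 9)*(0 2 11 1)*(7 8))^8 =(11)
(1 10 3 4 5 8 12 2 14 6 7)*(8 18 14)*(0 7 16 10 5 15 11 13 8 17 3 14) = (0 7 1 5 18)(2 17 3 4 15 11 13 8 12)(6 16 10 14) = [7, 5, 17, 4, 15, 18, 16, 1, 12, 9, 14, 13, 2, 8, 6, 11, 10, 3, 0]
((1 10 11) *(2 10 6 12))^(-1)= (1 11 10 2 12 6)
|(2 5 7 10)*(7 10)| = 3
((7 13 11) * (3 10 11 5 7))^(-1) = ((3 10 11)(5 7 13))^(-1) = (3 11 10)(5 13 7)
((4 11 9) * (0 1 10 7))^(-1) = (0 7 10 1)(4 9 11)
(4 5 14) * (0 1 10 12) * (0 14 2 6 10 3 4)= (0 1 3 4 5 2 6 10 12 14)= [1, 3, 6, 4, 5, 2, 10, 7, 8, 9, 12, 11, 14, 13, 0]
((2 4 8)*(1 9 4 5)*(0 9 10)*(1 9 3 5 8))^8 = (0 3 5 9 4 1 10)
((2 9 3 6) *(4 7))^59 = (2 6 3 9)(4 7)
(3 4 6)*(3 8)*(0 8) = (0 8 3 4 6) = [8, 1, 2, 4, 6, 5, 0, 7, 3]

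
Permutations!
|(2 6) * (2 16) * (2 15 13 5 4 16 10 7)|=|(2 6 10 7)(4 16 15 13 5)|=20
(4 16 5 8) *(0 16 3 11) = [16, 1, 2, 11, 3, 8, 6, 7, 4, 9, 10, 0, 12, 13, 14, 15, 5] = (0 16 5 8 4 3 11)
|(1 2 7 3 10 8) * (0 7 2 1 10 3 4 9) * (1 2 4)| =6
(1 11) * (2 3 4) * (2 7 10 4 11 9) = [0, 9, 3, 11, 7, 5, 6, 10, 8, 2, 4, 1] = (1 9 2 3 11)(4 7 10)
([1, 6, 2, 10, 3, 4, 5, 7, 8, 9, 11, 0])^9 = (0 1 6 5 4 3 10 11)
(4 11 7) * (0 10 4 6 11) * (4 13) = (0 10 13 4)(6 11 7) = [10, 1, 2, 3, 0, 5, 11, 6, 8, 9, 13, 7, 12, 4]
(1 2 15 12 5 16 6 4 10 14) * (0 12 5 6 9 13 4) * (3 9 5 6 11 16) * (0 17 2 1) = (0 12 11 16 5 3 9 13 4 10 14)(2 15 6 17) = [12, 1, 15, 9, 10, 3, 17, 7, 8, 13, 14, 16, 11, 4, 0, 6, 5, 2]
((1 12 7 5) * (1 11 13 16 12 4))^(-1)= ((1 4)(5 11 13 16 12 7))^(-1)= (1 4)(5 7 12 16 13 11)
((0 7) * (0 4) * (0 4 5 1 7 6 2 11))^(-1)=(0 11 2 6)(1 5 7)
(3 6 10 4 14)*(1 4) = (1 4 14 3 6 10) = [0, 4, 2, 6, 14, 5, 10, 7, 8, 9, 1, 11, 12, 13, 3]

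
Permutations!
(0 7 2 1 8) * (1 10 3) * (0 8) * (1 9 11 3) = (0 7 2 10 1)(3 9 11) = [7, 0, 10, 9, 4, 5, 6, 2, 8, 11, 1, 3]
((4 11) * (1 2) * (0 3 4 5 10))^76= ((0 3 4 11 5 10)(1 2))^76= (0 5 4)(3 10 11)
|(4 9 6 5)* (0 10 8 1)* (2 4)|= |(0 10 8 1)(2 4 9 6 5)|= 20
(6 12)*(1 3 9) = (1 3 9)(6 12) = [0, 3, 2, 9, 4, 5, 12, 7, 8, 1, 10, 11, 6]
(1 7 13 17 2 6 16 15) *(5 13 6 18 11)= (1 7 6 16 15)(2 18 11 5 13 17)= [0, 7, 18, 3, 4, 13, 16, 6, 8, 9, 10, 5, 12, 17, 14, 1, 15, 2, 11]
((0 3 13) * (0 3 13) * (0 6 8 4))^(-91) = ((0 13 3 6 8 4))^(-91) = (0 4 8 6 3 13)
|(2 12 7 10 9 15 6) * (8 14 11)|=21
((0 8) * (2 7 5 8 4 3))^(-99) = ((0 4 3 2 7 5 8))^(-99) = (0 8 5 7 2 3 4)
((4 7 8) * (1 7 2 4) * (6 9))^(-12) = ((1 7 8)(2 4)(6 9))^(-12) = (9)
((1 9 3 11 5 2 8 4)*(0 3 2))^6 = (0 11)(1 9 2 8 4)(3 5)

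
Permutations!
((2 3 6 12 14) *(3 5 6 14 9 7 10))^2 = (2 6 9 10 14 5 12 7 3)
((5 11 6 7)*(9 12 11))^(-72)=((5 9 12 11 6 7))^(-72)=(12)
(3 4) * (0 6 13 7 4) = (0 6 13 7 4 3) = [6, 1, 2, 0, 3, 5, 13, 4, 8, 9, 10, 11, 12, 7]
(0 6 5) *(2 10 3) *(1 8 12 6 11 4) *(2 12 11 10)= (0 10 3 12 6 5)(1 8 11 4)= [10, 8, 2, 12, 1, 0, 5, 7, 11, 9, 3, 4, 6]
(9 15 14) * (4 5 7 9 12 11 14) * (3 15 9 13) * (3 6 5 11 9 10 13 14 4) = [0, 1, 2, 15, 11, 7, 5, 14, 8, 10, 13, 4, 9, 6, 12, 3] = (3 15)(4 11)(5 7 14 12 9 10 13 6)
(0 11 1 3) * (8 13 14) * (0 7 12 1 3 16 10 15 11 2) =(0 2)(1 16 10 15 11 3 7 12)(8 13 14) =[2, 16, 0, 7, 4, 5, 6, 12, 13, 9, 15, 3, 1, 14, 8, 11, 10]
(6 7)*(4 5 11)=(4 5 11)(6 7)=[0, 1, 2, 3, 5, 11, 7, 6, 8, 9, 10, 4]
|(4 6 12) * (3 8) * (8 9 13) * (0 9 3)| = 12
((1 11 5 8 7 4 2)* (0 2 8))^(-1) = ((0 2 1 11 5)(4 8 7))^(-1) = (0 5 11 1 2)(4 7 8)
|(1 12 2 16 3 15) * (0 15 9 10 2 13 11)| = |(0 15 1 12 13 11)(2 16 3 9 10)| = 30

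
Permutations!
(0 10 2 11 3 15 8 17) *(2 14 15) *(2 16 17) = (0 10 14 15 8 2 11 3 16 17) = [10, 1, 11, 16, 4, 5, 6, 7, 2, 9, 14, 3, 12, 13, 15, 8, 17, 0]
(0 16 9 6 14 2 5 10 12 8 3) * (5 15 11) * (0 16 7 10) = (0 7 10 12 8 3 16 9 6 14 2 15 11 5) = [7, 1, 15, 16, 4, 0, 14, 10, 3, 6, 12, 5, 8, 13, 2, 11, 9]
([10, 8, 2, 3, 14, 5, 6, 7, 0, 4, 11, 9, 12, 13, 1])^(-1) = (0 8 1 14 4 9 11 10)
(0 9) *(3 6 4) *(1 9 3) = (0 3 6 4 1 9) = [3, 9, 2, 6, 1, 5, 4, 7, 8, 0]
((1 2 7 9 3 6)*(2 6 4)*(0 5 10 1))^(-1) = ((0 5 10 1 6)(2 7 9 3 4))^(-1) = (0 6 1 10 5)(2 4 3 9 7)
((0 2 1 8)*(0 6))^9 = (0 6 8 1 2)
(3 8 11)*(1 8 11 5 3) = [0, 8, 2, 11, 4, 3, 6, 7, 5, 9, 10, 1] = (1 8 5 3 11)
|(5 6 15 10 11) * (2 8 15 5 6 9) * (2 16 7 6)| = 5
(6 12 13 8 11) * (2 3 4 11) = (2 3 4 11 6 12 13 8) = [0, 1, 3, 4, 11, 5, 12, 7, 2, 9, 10, 6, 13, 8]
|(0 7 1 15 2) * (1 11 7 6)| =10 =|(0 6 1 15 2)(7 11)|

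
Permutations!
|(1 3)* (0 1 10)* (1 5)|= 5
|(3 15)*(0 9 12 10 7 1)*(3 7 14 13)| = 10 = |(0 9 12 10 14 13 3 15 7 1)|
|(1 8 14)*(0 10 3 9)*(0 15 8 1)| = |(0 10 3 9 15 8 14)| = 7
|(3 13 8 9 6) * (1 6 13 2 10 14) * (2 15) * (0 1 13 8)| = 18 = |(0 1 6 3 15 2 10 14 13)(8 9)|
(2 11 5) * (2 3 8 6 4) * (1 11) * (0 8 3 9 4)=(0 8 6)(1 11 5 9 4 2)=[8, 11, 1, 3, 2, 9, 0, 7, 6, 4, 10, 5]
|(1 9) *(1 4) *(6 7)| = 6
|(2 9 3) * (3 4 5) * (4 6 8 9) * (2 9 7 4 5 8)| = |(2 5 3 9 6)(4 8 7)| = 15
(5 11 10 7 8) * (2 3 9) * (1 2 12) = [0, 2, 3, 9, 4, 11, 6, 8, 5, 12, 7, 10, 1] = (1 2 3 9 12)(5 11 10 7 8)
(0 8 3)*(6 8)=(0 6 8 3)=[6, 1, 2, 0, 4, 5, 8, 7, 3]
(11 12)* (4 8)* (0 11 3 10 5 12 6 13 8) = [11, 1, 2, 10, 0, 12, 13, 7, 4, 9, 5, 6, 3, 8] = (0 11 6 13 8 4)(3 10 5 12)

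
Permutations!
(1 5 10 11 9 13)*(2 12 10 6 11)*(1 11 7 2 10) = (1 5 6 7 2 12)(9 13 11) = [0, 5, 12, 3, 4, 6, 7, 2, 8, 13, 10, 9, 1, 11]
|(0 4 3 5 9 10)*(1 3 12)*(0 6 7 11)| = |(0 4 12 1 3 5 9 10 6 7 11)| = 11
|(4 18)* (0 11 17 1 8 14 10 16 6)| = 18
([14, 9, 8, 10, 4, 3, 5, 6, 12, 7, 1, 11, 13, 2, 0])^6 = [0, 10, 12, 5, 4, 6, 7, 9, 13, 1, 3, 11, 2, 8, 14]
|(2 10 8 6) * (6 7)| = 5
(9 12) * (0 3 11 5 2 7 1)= (0 3 11 5 2 7 1)(9 12)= [3, 0, 7, 11, 4, 2, 6, 1, 8, 12, 10, 5, 9]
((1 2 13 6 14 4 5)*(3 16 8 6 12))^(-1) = ((1 2 13 12 3 16 8 6 14 4 5))^(-1) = (1 5 4 14 6 8 16 3 12 13 2)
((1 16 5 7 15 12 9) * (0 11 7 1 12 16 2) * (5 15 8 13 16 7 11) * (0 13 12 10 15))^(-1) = (0 16 13 2 1 5)(7 15 10 9 12 8)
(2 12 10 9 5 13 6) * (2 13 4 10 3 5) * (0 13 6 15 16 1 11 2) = (0 13 15 16 1 11 2 12 3 5 4 10 9) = [13, 11, 12, 5, 10, 4, 6, 7, 8, 0, 9, 2, 3, 15, 14, 16, 1]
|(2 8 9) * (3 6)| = 6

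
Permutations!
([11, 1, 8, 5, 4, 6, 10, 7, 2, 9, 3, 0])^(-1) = (0 11)(2 8)(3 10 6 5)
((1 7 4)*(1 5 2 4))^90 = (7)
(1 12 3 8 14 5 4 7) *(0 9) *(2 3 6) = [9, 12, 3, 8, 7, 4, 2, 1, 14, 0, 10, 11, 6, 13, 5] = (0 9)(1 12 6 2 3 8 14 5 4 7)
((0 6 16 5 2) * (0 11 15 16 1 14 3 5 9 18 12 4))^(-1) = ((0 6 1 14 3 5 2 11 15 16 9 18 12 4))^(-1) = (0 4 12 18 9 16 15 11 2 5 3 14 1 6)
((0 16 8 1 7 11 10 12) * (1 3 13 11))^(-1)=(0 12 10 11 13 3 8 16)(1 7)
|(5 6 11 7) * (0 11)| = |(0 11 7 5 6)| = 5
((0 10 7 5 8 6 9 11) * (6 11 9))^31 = ((0 10 7 5 8 11))^31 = (0 10 7 5 8 11)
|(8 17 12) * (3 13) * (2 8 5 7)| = 6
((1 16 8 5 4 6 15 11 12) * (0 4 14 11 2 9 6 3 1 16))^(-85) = ((0 4 3 1)(2 9 6 15)(5 14 11 12 16 8))^(-85) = (0 1 3 4)(2 15 6 9)(5 8 16 12 11 14)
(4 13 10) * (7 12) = (4 13 10)(7 12) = [0, 1, 2, 3, 13, 5, 6, 12, 8, 9, 4, 11, 7, 10]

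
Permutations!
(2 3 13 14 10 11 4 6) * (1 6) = (1 6 2 3 13 14 10 11 4) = [0, 6, 3, 13, 1, 5, 2, 7, 8, 9, 11, 4, 12, 14, 10]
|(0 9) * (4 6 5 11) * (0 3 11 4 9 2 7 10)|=|(0 2 7 10)(3 11 9)(4 6 5)|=12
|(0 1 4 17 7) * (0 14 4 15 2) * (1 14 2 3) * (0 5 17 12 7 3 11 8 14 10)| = 12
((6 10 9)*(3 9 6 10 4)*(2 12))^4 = ((2 12)(3 9 10 6 4))^4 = (12)(3 4 6 10 9)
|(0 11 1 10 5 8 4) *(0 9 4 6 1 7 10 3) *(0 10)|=|(0 11 7)(1 3 10 5 8 6)(4 9)|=6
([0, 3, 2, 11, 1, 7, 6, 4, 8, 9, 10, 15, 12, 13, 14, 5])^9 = (1 11 5 4 3 15 7)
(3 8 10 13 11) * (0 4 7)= (0 4 7)(3 8 10 13 11)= [4, 1, 2, 8, 7, 5, 6, 0, 10, 9, 13, 3, 12, 11]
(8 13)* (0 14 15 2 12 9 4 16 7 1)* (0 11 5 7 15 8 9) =[14, 11, 12, 3, 16, 7, 6, 1, 13, 4, 10, 5, 0, 9, 8, 2, 15] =(0 14 8 13 9 4 16 15 2 12)(1 11 5 7)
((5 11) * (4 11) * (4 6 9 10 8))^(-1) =(4 8 10 9 6 5 11)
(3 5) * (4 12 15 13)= [0, 1, 2, 5, 12, 3, 6, 7, 8, 9, 10, 11, 15, 4, 14, 13]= (3 5)(4 12 15 13)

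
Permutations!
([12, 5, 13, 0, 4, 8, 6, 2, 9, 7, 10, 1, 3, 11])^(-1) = (0 3 12)(1 11 13 2 7 9 8 5)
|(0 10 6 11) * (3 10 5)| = 6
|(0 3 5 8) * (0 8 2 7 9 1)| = |(0 3 5 2 7 9 1)| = 7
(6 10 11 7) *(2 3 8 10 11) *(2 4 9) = (2 3 8 10 4 9)(6 11 7) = [0, 1, 3, 8, 9, 5, 11, 6, 10, 2, 4, 7]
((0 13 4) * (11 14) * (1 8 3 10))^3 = (1 10 3 8)(11 14)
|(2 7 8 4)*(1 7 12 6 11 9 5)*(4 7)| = 8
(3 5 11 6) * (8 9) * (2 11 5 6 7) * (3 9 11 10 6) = (2 10 6 9 8 11 7) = [0, 1, 10, 3, 4, 5, 9, 2, 11, 8, 6, 7]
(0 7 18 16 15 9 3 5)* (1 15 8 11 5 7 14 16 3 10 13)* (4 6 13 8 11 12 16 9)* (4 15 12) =(0 14 9 10 8 4 6 13 1 12 16 11 5)(3 7 18) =[14, 12, 2, 7, 6, 0, 13, 18, 4, 10, 8, 5, 16, 1, 9, 15, 11, 17, 3]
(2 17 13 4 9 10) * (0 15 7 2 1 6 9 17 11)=[15, 6, 11, 3, 17, 5, 9, 2, 8, 10, 1, 0, 12, 4, 14, 7, 16, 13]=(0 15 7 2 11)(1 6 9 10)(4 17 13)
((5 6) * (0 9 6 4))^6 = (0 9 6 5 4) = ((0 9 6 5 4))^6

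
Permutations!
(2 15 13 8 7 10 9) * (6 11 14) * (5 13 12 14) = (2 15 12 14 6 11 5 13 8 7 10 9) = [0, 1, 15, 3, 4, 13, 11, 10, 7, 2, 9, 5, 14, 8, 6, 12]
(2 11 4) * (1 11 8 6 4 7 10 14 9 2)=(1 11 7 10 14 9 2 8 6 4)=[0, 11, 8, 3, 1, 5, 4, 10, 6, 2, 14, 7, 12, 13, 9]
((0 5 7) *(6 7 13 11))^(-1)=((0 5 13 11 6 7))^(-1)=(0 7 6 11 13 5)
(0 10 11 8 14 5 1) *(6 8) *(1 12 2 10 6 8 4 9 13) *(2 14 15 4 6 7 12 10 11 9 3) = (0 7 12 14 5 10 9 13 1)(2 11 8 15 4 3) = [7, 0, 11, 2, 3, 10, 6, 12, 15, 13, 9, 8, 14, 1, 5, 4]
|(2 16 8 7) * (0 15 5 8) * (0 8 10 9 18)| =|(0 15 5 10 9 18)(2 16 8 7)| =12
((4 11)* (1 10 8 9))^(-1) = ((1 10 8 9)(4 11))^(-1) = (1 9 8 10)(4 11)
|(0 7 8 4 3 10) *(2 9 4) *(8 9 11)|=|(0 7 9 4 3 10)(2 11 8)|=6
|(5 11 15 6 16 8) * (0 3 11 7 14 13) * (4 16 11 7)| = 60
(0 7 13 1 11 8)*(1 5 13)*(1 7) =(0 1 11 8)(5 13) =[1, 11, 2, 3, 4, 13, 6, 7, 0, 9, 10, 8, 12, 5]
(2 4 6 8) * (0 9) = (0 9)(2 4 6 8) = [9, 1, 4, 3, 6, 5, 8, 7, 2, 0]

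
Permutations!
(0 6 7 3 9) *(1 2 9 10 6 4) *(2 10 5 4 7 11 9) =(0 7 3 5 4 1 10 6 11 9) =[7, 10, 2, 5, 1, 4, 11, 3, 8, 0, 6, 9]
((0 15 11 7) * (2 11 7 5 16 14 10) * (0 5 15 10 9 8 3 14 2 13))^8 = (0 13 10)(2 15 5)(7 16 11)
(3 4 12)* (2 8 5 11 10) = (2 8 5 11 10)(3 4 12) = [0, 1, 8, 4, 12, 11, 6, 7, 5, 9, 2, 10, 3]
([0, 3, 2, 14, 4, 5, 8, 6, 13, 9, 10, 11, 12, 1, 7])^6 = (1 13 8 6 7 14 3)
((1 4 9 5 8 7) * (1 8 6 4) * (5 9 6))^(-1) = (9)(4 6)(7 8)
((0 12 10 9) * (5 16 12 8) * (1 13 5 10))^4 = ((0 8 10 9)(1 13 5 16 12))^4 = (1 12 16 5 13)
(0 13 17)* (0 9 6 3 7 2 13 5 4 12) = (0 5 4 12)(2 13 17 9 6 3 7) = [5, 1, 13, 7, 12, 4, 3, 2, 8, 6, 10, 11, 0, 17, 14, 15, 16, 9]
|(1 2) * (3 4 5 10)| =|(1 2)(3 4 5 10)| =4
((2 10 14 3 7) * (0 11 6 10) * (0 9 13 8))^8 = ((0 11 6 10 14 3 7 2 9 13 8))^8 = (0 9 3 6 8 2 14 11 13 7 10)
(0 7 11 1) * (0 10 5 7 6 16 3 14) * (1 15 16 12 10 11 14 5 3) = (0 6 12 10 3 5 7 14)(1 11 15 16) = [6, 11, 2, 5, 4, 7, 12, 14, 8, 9, 3, 15, 10, 13, 0, 16, 1]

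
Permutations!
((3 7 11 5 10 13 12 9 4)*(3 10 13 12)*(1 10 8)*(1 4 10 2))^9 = (1 2)(3 13 5 11 7)(4 8)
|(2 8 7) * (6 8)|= 4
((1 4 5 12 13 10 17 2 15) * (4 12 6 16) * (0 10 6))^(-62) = (0 4 6 12 15 17)(1 2 10 5 16 13)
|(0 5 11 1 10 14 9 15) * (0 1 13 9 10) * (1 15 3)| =14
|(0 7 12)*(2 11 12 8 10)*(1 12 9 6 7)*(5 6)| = 24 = |(0 1 12)(2 11 9 5 6 7 8 10)|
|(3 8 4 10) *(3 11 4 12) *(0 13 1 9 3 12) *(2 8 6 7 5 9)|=15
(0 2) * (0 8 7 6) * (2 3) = [3, 1, 8, 2, 4, 5, 0, 6, 7] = (0 3 2 8 7 6)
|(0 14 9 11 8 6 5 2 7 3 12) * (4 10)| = |(0 14 9 11 8 6 5 2 7 3 12)(4 10)| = 22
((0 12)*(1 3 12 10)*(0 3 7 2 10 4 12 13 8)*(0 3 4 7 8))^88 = (13)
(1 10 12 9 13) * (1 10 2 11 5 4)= (1 2 11 5 4)(9 13 10 12)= [0, 2, 11, 3, 1, 4, 6, 7, 8, 13, 12, 5, 9, 10]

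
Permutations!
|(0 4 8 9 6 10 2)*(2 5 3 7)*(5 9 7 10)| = |(0 4 8 7 2)(3 10 9 6 5)| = 5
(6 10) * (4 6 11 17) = (4 6 10 11 17) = [0, 1, 2, 3, 6, 5, 10, 7, 8, 9, 11, 17, 12, 13, 14, 15, 16, 4]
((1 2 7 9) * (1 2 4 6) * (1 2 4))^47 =(2 9 6 7 4)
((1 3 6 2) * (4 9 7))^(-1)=(1 2 6 3)(4 7 9)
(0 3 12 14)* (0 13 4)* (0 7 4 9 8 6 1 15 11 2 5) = (0 3 12 14 13 9 8 6 1 15 11 2 5)(4 7) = [3, 15, 5, 12, 7, 0, 1, 4, 6, 8, 10, 2, 14, 9, 13, 11]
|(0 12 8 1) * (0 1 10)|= |(0 12 8 10)|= 4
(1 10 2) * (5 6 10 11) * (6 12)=(1 11 5 12 6 10 2)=[0, 11, 1, 3, 4, 12, 10, 7, 8, 9, 2, 5, 6]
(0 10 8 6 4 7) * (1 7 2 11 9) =(0 10 8 6 4 2 11 9 1 7) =[10, 7, 11, 3, 2, 5, 4, 0, 6, 1, 8, 9]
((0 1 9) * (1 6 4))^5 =((0 6 4 1 9))^5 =(9)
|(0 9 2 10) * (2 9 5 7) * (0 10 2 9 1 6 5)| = |(10)(1 6 5 7 9)| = 5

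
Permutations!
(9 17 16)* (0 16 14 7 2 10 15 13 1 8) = (0 16 9 17 14 7 2 10 15 13 1 8) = [16, 8, 10, 3, 4, 5, 6, 2, 0, 17, 15, 11, 12, 1, 7, 13, 9, 14]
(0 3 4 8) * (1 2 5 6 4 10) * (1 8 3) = (0 1 2 5 6 4 3 10 8) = [1, 2, 5, 10, 3, 6, 4, 7, 0, 9, 8]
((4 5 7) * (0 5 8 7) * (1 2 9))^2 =(1 9 2)(4 7 8)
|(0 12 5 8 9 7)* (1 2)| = |(0 12 5 8 9 7)(1 2)| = 6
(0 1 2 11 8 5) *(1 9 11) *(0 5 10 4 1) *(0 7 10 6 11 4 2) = [9, 0, 7, 3, 1, 5, 11, 10, 6, 4, 2, 8] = (0 9 4 1)(2 7 10)(6 11 8)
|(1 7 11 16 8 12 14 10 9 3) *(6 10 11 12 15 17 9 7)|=|(1 6 10 7 12 14 11 16 8 15 17 9 3)|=13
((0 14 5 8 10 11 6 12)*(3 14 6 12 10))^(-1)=(0 12 11 10 6)(3 8 5 14)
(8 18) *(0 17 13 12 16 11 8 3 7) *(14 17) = (0 14 17 13 12 16 11 8 18 3 7) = [14, 1, 2, 7, 4, 5, 6, 0, 18, 9, 10, 8, 16, 12, 17, 15, 11, 13, 3]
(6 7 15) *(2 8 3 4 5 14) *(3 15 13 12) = [0, 1, 8, 4, 5, 14, 7, 13, 15, 9, 10, 11, 3, 12, 2, 6] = (2 8 15 6 7 13 12 3 4 5 14)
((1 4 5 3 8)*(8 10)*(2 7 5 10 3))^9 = ((1 4 10 8)(2 7 5))^9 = (1 4 10 8)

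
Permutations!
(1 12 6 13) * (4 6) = (1 12 4 6 13) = [0, 12, 2, 3, 6, 5, 13, 7, 8, 9, 10, 11, 4, 1]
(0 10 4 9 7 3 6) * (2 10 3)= (0 3 6)(2 10 4 9 7)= [3, 1, 10, 6, 9, 5, 0, 2, 8, 7, 4]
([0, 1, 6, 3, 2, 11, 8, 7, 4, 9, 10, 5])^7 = (2 4 8 6)(5 11)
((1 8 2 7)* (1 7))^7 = (1 8 2)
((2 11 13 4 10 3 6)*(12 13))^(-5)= (2 13 3 11 4 6 12 10)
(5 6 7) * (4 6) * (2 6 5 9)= (2 6 7 9)(4 5)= [0, 1, 6, 3, 5, 4, 7, 9, 8, 2]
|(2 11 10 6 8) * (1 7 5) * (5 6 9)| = |(1 7 6 8 2 11 10 9 5)| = 9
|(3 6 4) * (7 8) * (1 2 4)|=|(1 2 4 3 6)(7 8)|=10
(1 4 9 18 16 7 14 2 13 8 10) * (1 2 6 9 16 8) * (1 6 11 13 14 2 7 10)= (1 4 16 10 7 2 14 11 13 6 9 18 8)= [0, 4, 14, 3, 16, 5, 9, 2, 1, 18, 7, 13, 12, 6, 11, 15, 10, 17, 8]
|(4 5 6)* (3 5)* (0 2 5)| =|(0 2 5 6 4 3)| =6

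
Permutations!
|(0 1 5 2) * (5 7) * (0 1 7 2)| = |(0 7 5)(1 2)| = 6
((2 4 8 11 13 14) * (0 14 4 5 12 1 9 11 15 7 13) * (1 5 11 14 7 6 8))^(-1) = (0 11 2 14 9 1 4 13 7)(5 12)(6 15 8)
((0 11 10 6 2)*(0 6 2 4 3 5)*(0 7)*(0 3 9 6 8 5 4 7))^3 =(0 2)(3 6 4 7 9)(5 10)(8 11)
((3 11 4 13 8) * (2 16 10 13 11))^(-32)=(2 8 10)(3 13 16)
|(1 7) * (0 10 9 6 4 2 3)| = 14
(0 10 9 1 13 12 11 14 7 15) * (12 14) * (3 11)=(0 10 9 1 13 14 7 15)(3 11 12)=[10, 13, 2, 11, 4, 5, 6, 15, 8, 1, 9, 12, 3, 14, 7, 0]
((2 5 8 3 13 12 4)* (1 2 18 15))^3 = (1 8 12 15 5 13 18 2 3 4)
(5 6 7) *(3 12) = (3 12)(5 6 7) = [0, 1, 2, 12, 4, 6, 7, 5, 8, 9, 10, 11, 3]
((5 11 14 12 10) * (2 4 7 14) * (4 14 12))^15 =((2 14 4 7 12 10 5 11))^15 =(2 11 5 10 12 7 4 14)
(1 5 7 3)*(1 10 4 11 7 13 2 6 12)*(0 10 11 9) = (0 10 4 9)(1 5 13 2 6 12)(3 11 7) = [10, 5, 6, 11, 9, 13, 12, 3, 8, 0, 4, 7, 1, 2]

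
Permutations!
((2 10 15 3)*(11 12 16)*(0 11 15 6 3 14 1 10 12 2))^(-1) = (0 3 6 10 1 14 15 16 12 2 11)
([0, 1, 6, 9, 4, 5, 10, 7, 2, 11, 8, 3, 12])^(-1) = [0, 1, 8, 11, 4, 5, 2, 7, 10, 3, 6, 9, 12]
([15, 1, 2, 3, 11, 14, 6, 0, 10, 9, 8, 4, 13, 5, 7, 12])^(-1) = (0 7 14 5 13 12 15)(4 11)(8 10)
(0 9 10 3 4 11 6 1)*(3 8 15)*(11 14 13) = (0 9 10 8 15 3 4 14 13 11 6 1) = [9, 0, 2, 4, 14, 5, 1, 7, 15, 10, 8, 6, 12, 11, 13, 3]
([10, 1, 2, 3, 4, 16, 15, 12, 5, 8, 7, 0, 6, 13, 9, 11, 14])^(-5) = [7, 1, 2, 3, 4, 5, 11, 6, 8, 9, 12, 10, 15, 13, 14, 0, 16]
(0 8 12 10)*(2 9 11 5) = [8, 1, 9, 3, 4, 2, 6, 7, 12, 11, 0, 5, 10] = (0 8 12 10)(2 9 11 5)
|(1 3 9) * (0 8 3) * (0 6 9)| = 3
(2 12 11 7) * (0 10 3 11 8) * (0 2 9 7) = [10, 1, 12, 11, 4, 5, 6, 9, 2, 7, 3, 0, 8] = (0 10 3 11)(2 12 8)(7 9)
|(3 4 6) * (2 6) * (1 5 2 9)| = 7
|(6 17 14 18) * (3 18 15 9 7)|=|(3 18 6 17 14 15 9 7)|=8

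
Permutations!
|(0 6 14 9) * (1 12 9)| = 6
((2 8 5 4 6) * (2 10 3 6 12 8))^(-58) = ((3 6 10)(4 12 8 5))^(-58) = (3 10 6)(4 8)(5 12)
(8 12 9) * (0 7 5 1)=(0 7 5 1)(8 12 9)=[7, 0, 2, 3, 4, 1, 6, 5, 12, 8, 10, 11, 9]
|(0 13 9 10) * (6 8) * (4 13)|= 10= |(0 4 13 9 10)(6 8)|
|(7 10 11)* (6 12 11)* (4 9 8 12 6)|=|(4 9 8 12 11 7 10)|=7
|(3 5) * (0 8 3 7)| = 5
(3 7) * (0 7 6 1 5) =(0 7 3 6 1 5) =[7, 5, 2, 6, 4, 0, 1, 3]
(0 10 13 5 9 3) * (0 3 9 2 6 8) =(0 10 13 5 2 6 8) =[10, 1, 6, 3, 4, 2, 8, 7, 0, 9, 13, 11, 12, 5]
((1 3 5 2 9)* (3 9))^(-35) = ((1 9)(2 3 5))^(-35) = (1 9)(2 3 5)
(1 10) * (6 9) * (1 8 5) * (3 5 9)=(1 10 8 9 6 3 5)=[0, 10, 2, 5, 4, 1, 3, 7, 9, 6, 8]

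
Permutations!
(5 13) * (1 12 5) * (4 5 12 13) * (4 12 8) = (1 13)(4 5 12 8) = [0, 13, 2, 3, 5, 12, 6, 7, 4, 9, 10, 11, 8, 1]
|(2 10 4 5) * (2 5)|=3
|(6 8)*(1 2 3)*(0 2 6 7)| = |(0 2 3 1 6 8 7)| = 7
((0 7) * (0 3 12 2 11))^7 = (0 7 3 12 2 11) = ((0 7 3 12 2 11))^7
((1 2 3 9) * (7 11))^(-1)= ((1 2 3 9)(7 11))^(-1)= (1 9 3 2)(7 11)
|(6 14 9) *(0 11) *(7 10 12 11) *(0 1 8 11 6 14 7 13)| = 12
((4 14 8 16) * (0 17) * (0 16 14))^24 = (17)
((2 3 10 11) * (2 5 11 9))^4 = ((2 3 10 9)(5 11))^4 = (11)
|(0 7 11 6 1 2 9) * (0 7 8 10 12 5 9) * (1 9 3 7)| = 12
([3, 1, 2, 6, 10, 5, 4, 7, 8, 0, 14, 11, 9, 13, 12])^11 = (0 4 12 3 10 9 6 14)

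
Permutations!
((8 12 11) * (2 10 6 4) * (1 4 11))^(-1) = ((1 4 2 10 6 11 8 12))^(-1) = (1 12 8 11 6 10 2 4)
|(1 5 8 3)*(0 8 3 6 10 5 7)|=|(0 8 6 10 5 3 1 7)|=8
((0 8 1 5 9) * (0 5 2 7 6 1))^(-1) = (0 8)(1 6 7 2)(5 9)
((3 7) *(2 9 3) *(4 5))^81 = (2 9 3 7)(4 5)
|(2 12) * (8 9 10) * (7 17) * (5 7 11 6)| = |(2 12)(5 7 17 11 6)(8 9 10)| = 30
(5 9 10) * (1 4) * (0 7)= (0 7)(1 4)(5 9 10)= [7, 4, 2, 3, 1, 9, 6, 0, 8, 10, 5]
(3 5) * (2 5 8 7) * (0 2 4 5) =[2, 1, 0, 8, 5, 3, 6, 4, 7] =(0 2)(3 8 7 4 5)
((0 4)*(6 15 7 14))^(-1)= (0 4)(6 14 7 15)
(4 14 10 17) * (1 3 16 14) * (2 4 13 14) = (1 3 16 2 4)(10 17 13 14) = [0, 3, 4, 16, 1, 5, 6, 7, 8, 9, 17, 11, 12, 14, 10, 15, 2, 13]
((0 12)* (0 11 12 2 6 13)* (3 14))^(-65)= ((0 2 6 13)(3 14)(11 12))^(-65)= (0 13 6 2)(3 14)(11 12)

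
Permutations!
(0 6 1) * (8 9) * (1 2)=(0 6 2 1)(8 9)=[6, 0, 1, 3, 4, 5, 2, 7, 9, 8]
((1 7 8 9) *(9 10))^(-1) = (1 9 10 8 7)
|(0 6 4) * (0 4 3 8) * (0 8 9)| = 4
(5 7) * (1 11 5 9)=[0, 11, 2, 3, 4, 7, 6, 9, 8, 1, 10, 5]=(1 11 5 7 9)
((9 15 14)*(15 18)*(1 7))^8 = (18)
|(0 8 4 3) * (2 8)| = |(0 2 8 4 3)| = 5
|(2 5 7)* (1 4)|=|(1 4)(2 5 7)|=6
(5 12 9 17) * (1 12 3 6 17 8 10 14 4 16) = (1 12 9 8 10 14 4 16)(3 6 17 5) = [0, 12, 2, 6, 16, 3, 17, 7, 10, 8, 14, 11, 9, 13, 4, 15, 1, 5]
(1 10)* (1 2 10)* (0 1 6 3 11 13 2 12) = [1, 6, 10, 11, 4, 5, 3, 7, 8, 9, 12, 13, 0, 2] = (0 1 6 3 11 13 2 10 12)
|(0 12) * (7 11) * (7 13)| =|(0 12)(7 11 13)| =6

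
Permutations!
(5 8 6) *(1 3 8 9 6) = (1 3 8)(5 9 6) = [0, 3, 2, 8, 4, 9, 5, 7, 1, 6]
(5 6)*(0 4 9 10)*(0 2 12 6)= [4, 1, 12, 3, 9, 0, 5, 7, 8, 10, 2, 11, 6]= (0 4 9 10 2 12 6 5)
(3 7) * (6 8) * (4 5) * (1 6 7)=[0, 6, 2, 1, 5, 4, 8, 3, 7]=(1 6 8 7 3)(4 5)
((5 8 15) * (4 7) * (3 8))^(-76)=(15)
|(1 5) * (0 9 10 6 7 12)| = 6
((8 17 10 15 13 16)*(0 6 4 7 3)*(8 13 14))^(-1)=((0 6 4 7 3)(8 17 10 15 14)(13 16))^(-1)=(0 3 7 4 6)(8 14 15 10 17)(13 16)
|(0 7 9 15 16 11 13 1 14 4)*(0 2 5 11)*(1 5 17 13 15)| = 13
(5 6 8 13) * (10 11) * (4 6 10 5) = (4 6 8 13)(5 10 11) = [0, 1, 2, 3, 6, 10, 8, 7, 13, 9, 11, 5, 12, 4]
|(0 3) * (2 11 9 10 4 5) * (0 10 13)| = |(0 3 10 4 5 2 11 9 13)| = 9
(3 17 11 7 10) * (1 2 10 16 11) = (1 2 10 3 17)(7 16 11) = [0, 2, 10, 17, 4, 5, 6, 16, 8, 9, 3, 7, 12, 13, 14, 15, 11, 1]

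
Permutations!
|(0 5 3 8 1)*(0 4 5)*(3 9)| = 6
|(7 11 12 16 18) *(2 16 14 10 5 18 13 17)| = 28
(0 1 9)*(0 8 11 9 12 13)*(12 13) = [1, 13, 2, 3, 4, 5, 6, 7, 11, 8, 10, 9, 12, 0] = (0 1 13)(8 11 9)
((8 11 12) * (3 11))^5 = (3 11 12 8)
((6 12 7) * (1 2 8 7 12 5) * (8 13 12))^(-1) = ((1 2 13 12 8 7 6 5))^(-1) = (1 5 6 7 8 12 13 2)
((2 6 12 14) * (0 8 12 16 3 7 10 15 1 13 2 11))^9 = ((0 8 12 14 11)(1 13 2 6 16 3 7 10 15))^9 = (16)(0 11 14 12 8)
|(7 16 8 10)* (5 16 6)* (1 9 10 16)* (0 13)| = |(0 13)(1 9 10 7 6 5)(8 16)| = 6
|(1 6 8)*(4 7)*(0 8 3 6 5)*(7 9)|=12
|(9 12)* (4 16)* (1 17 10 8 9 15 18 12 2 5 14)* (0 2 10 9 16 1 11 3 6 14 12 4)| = |(0 2 5 12 15 18 4 1 17 9 10 8 16)(3 6 14 11)| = 52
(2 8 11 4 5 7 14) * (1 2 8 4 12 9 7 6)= (1 2 4 5 6)(7 14 8 11 12 9)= [0, 2, 4, 3, 5, 6, 1, 14, 11, 7, 10, 12, 9, 13, 8]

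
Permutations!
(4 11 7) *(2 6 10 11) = (2 6 10 11 7 4) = [0, 1, 6, 3, 2, 5, 10, 4, 8, 9, 11, 7]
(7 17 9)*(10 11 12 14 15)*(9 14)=(7 17 14 15 10 11 12 9)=[0, 1, 2, 3, 4, 5, 6, 17, 8, 7, 11, 12, 9, 13, 15, 10, 16, 14]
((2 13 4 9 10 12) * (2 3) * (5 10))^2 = ((2 13 4 9 5 10 12 3))^2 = (2 4 5 12)(3 13 9 10)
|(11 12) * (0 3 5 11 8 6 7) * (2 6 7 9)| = |(0 3 5 11 12 8 7)(2 6 9)| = 21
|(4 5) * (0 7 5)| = 4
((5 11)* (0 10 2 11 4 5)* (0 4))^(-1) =((0 10 2 11 4 5))^(-1) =(0 5 4 11 2 10)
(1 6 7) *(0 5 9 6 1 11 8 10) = (0 5 9 6 7 11 8 10) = [5, 1, 2, 3, 4, 9, 7, 11, 10, 6, 0, 8]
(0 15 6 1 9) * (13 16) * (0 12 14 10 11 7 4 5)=(0 15 6 1 9 12 14 10 11 7 4 5)(13 16)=[15, 9, 2, 3, 5, 0, 1, 4, 8, 12, 11, 7, 14, 16, 10, 6, 13]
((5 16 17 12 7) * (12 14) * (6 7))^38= (5 14 7 17 6 16 12)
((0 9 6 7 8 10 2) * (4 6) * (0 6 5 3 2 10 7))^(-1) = ((10)(0 9 4 5 3 2 6)(7 8))^(-1) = (10)(0 6 2 3 5 4 9)(7 8)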